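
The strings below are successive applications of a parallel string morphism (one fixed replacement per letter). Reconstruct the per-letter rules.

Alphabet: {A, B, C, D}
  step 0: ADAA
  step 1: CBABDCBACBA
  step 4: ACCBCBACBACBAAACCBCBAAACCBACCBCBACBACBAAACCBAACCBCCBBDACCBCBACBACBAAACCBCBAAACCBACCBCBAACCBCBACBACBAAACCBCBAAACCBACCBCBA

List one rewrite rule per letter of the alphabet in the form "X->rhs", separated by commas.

A->CBA, B->CCB, C->A, D->BD

  step 0 ⇒ step 1: ADAA ⇒ CBA·BD·CBA·CBA
    A ↦ CBA
    D ↦ BD
    B ↦ CCB  (constrained at step 1)
    C ↦ A  (constrained at step 1)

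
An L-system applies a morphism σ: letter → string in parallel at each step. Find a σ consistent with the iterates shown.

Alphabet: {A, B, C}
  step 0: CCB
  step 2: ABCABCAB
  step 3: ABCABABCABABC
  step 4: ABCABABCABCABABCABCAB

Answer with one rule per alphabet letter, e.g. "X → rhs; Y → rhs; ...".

A->AB, B->C, C->AB

  step 3 ⇒ step 4: ABCABABCABABC ⇒ AB·C·AB·AB·C·AB·C·AB·AB·C·AB·C·AB
    A ↦ AB
    B ↦ C
    C ↦ AB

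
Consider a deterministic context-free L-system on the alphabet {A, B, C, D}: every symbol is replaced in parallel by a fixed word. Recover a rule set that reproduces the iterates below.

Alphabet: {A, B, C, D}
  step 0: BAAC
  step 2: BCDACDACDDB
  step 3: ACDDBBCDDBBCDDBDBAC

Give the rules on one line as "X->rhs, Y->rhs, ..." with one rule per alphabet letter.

A->BC, B->AC, C->D, D->DB

  step 2 ⇒ step 3: BCDACDACDDB ⇒ AC·D·DB·BC·D·DB·BC·D·DB·DB·AC
    A ↦ BC
    B ↦ AC
    C ↦ D
    D ↦ DB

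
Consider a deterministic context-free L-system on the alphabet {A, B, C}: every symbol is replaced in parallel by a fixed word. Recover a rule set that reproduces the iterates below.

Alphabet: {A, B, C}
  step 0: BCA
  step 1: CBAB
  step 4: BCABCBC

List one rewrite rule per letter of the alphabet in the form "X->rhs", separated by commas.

A->AB, B->C, C->B

  step 0 ⇒ step 1: BCA ⇒ C·B·AB
    A ↦ AB
    B ↦ C
    C ↦ B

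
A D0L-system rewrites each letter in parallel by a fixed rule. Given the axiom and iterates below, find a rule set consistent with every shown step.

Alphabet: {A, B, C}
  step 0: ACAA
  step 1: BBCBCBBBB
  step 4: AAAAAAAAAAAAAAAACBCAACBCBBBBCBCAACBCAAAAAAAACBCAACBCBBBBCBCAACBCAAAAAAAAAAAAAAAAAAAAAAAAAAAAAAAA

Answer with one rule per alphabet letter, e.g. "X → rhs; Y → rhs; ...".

A->BB, B->AA, C->CBC

  step 0 ⇒ step 1: ACAA ⇒ BB·CBC·BB·BB
    A ↦ BB
    C ↦ CBC
    B ↦ AA  (constrained at step 1)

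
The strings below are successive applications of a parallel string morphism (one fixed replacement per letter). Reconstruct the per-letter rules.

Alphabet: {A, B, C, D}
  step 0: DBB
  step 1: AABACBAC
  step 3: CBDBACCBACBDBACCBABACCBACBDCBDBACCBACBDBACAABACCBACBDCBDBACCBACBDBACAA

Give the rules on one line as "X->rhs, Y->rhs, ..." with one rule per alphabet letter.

  step 0 ⇒ step 1: DBB ⇒ AA·BAC·BAC
    B ↦ BAC
    D ↦ AA
    A ↦ CBA  (constrained at step 1)
    C ↦ CBD  (constrained at step 1)

A->CBA, B->BAC, C->CBD, D->AA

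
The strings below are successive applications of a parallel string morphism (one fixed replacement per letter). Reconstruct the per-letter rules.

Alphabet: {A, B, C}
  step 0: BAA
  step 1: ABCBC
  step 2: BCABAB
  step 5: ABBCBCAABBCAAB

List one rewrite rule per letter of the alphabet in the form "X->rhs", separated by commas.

A->BC, B->A, C->B

  step 1 ⇒ step 2: ABCBC ⇒ BC·A·B·A·B
    A ↦ BC
    B ↦ A
    C ↦ B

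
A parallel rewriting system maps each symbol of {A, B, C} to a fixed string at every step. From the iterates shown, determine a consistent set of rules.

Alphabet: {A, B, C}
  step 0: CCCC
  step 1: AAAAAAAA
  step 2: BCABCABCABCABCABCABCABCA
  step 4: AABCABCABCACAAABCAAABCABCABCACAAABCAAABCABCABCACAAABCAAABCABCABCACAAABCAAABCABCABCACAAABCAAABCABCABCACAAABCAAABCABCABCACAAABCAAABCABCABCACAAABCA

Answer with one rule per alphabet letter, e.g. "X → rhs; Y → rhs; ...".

  step 1 ⇒ step 2: AAAAAAAA ⇒ BCA·BCA·BCA·BCA·BCA·BCA·BCA·BCA
    A ↦ BCA
    B ↦ CA  (constrained at step 2)
  step 0 ⇒ step 1: CCCC ⇒ AA·AA·AA·AA
    C ↦ AA

A->BCA, B->CA, C->AA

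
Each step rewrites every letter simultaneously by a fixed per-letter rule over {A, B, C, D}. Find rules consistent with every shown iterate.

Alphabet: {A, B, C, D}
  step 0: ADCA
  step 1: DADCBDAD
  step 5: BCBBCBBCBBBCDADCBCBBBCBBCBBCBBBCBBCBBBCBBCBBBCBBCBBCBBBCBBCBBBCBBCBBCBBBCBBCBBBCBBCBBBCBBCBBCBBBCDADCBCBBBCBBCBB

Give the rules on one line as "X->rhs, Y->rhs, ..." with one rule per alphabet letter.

  step 0 ⇒ step 1: ADCA ⇒ DAD·C·B·DAD
    A ↦ DAD
    C ↦ B
    D ↦ C
    B ↦ CBB  (constrained at step 1)

A->DAD, B->CBB, C->B, D->C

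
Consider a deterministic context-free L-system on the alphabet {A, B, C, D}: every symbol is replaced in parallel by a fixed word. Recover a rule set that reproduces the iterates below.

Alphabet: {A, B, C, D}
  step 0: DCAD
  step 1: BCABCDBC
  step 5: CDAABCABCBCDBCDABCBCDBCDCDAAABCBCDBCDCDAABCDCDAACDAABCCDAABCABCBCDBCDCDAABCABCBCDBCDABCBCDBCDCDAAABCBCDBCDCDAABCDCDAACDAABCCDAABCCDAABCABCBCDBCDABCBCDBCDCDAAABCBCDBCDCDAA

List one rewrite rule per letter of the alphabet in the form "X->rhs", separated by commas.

A->BCD, B->CDA, C->A, D->BC

  step 0 ⇒ step 1: DCAD ⇒ BC·A·BCD·BC
    A ↦ BCD
    C ↦ A
    D ↦ BC
    B ↦ CDA  (constrained at step 1)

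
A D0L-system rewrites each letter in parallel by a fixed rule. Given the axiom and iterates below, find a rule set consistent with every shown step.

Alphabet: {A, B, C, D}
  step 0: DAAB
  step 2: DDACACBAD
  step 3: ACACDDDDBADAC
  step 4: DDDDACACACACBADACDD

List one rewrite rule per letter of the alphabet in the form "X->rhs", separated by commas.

A->D, B->BA, C->D, D->AC

  step 3 ⇒ step 4: ACACDDDDBADAC ⇒ D·D·D·D·AC·AC·AC·AC·BA·D·AC·D·D
    A ↦ D
    B ↦ BA
    C ↦ D
    D ↦ AC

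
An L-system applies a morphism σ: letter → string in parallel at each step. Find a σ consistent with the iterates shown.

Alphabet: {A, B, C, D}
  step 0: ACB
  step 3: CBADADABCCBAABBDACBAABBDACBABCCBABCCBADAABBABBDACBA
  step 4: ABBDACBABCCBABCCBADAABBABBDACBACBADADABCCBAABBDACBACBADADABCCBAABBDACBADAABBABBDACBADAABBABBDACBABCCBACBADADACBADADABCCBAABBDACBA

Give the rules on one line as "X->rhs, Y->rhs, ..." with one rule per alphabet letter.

A->CBA, B->DA, C->ABB, D->BC

  step 3 ⇒ step 4: CBADADABCCBAABBDACBAABBDACBABCCBABCCBADAABBABBDACBA ⇒ ABB·DA·CBA·BC·CBA·BC·CBA·DA·ABB·ABB·DA·CBA·CBA·DA·DA·BC·CBA·ABB·DA·CBA·CBA·DA·DA·BC·CBA·ABB·DA·CBA·DA·ABB·ABB·DA·CBA·DA·ABB·ABB·DA·CBA·BC·CBA·CBA·DA·DA·CBA·DA·DA·BC·CBA·ABB·DA·CBA
    A ↦ CBA
    B ↦ DA
    C ↦ ABB
    D ↦ BC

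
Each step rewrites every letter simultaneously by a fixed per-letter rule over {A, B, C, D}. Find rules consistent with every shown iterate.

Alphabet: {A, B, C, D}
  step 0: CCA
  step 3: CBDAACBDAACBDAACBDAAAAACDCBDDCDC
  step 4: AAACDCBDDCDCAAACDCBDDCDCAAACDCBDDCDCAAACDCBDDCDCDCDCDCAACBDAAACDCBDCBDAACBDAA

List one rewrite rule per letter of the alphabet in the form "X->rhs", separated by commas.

  step 3 ⇒ step 4: CBDAACBDAACBDAACBDAAAAACDCBDDCDC ⇒ AA·ACD·CBD·DC·DC·AA·ACD·CBD·DC·DC·AA·ACD·CBD·DC·DC·AA·ACD·CBD·DC·DC·DC·DC·DC·AA·CBD·AA·ACD·CBD·CBD·AA·CBD·AA
    A ↦ DC
    B ↦ ACD
    C ↦ AA
    D ↦ CBD

A->DC, B->ACD, C->AA, D->CBD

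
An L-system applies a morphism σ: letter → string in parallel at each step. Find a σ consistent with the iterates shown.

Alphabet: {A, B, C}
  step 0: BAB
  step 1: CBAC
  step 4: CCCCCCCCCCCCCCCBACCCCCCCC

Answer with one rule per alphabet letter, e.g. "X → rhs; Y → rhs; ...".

A->BA, B->C, C->CC

  step 0 ⇒ step 1: BAB ⇒ C·BA·C
    A ↦ BA
    B ↦ C
    C ↦ CC  (constrained at step 1)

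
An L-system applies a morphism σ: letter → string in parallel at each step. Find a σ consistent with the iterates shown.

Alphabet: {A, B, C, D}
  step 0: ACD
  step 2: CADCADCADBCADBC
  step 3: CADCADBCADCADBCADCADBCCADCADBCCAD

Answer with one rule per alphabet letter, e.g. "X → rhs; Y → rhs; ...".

A->C, B->C, C->CAD, D->ADB

  step 2 ⇒ step 3: CADCADCADBCADBC ⇒ CAD·C·ADB·CAD·C·ADB·CAD·C·ADB·C·CAD·C·ADB·C·CAD
    A ↦ C
    B ↦ C
    C ↦ CAD
    D ↦ ADB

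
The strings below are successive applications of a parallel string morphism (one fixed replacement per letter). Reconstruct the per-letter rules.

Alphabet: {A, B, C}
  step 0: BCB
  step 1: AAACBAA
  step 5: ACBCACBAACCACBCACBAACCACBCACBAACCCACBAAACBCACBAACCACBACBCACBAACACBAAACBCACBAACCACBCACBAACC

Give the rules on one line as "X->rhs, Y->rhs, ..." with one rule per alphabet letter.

A->C, B->AA, C->ACB

  step 0 ⇒ step 1: BCB ⇒ AA·ACB·AA
    B ↦ AA
    C ↦ ACB
    A ↦ C  (constrained at step 1)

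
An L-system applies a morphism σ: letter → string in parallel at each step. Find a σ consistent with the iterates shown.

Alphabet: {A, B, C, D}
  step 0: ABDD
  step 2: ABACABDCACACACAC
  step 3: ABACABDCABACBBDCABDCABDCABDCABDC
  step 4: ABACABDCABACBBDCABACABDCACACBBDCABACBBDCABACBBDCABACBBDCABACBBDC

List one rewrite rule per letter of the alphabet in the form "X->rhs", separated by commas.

A->AB, B->AC, C->DC, D->BB

  step 3 ⇒ step 4: ABACABDCABACBBDCABDCABDCABDCABDC ⇒ AB·AC·AB·DC·AB·AC·BB·DC·AB·AC·AB·DC·AC·AC·BB·DC·AB·AC·BB·DC·AB·AC·BB·DC·AB·AC·BB·DC·AB·AC·BB·DC
    A ↦ AB
    B ↦ AC
    C ↦ DC
    D ↦ BB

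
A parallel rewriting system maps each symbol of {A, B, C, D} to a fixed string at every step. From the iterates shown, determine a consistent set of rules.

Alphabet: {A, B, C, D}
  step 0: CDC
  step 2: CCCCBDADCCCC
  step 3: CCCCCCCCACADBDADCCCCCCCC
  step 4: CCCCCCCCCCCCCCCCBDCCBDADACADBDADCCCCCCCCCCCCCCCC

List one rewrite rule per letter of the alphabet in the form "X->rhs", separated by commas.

  step 3 ⇒ step 4: CCCCCCCCACADBDADCCCCCCCC ⇒ CC·CC·CC·CC·CC·CC·CC·CC·BD·CC·BD·AD·AC·AD·BD·AD·CC·CC·CC·CC·CC·CC·CC·CC
    A ↦ BD
    B ↦ AC
    C ↦ CC
    D ↦ AD

A->BD, B->AC, C->CC, D->AD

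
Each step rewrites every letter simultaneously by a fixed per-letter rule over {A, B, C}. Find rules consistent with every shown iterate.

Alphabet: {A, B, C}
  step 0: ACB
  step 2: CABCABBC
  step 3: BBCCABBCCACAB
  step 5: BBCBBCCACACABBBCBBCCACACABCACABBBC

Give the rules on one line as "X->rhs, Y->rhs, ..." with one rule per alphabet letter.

  step 2 ⇒ step 3: CABCABBC ⇒ B·BC·CA·B·BC·CA·CA·B
    A ↦ BC
    B ↦ CA
    C ↦ B

A->BC, B->CA, C->B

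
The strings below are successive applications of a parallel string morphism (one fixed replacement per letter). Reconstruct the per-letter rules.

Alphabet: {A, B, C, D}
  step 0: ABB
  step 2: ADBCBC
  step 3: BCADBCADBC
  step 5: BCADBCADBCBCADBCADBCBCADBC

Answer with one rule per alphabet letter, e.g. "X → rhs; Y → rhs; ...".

  step 2 ⇒ step 3: ADBCBC ⇒ B·C·AD·BC·AD·BC
    A ↦ B
    B ↦ AD
    C ↦ BC
    D ↦ C

A->B, B->AD, C->BC, D->C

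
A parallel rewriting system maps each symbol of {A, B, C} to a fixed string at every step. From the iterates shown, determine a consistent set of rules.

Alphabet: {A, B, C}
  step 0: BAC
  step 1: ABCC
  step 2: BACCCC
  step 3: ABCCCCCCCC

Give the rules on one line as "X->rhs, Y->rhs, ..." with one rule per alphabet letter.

  step 2 ⇒ step 3: BACCCC ⇒ A·B·CC·CC·CC·CC
    A ↦ B
    B ↦ A
    C ↦ CC

A->B, B->A, C->CC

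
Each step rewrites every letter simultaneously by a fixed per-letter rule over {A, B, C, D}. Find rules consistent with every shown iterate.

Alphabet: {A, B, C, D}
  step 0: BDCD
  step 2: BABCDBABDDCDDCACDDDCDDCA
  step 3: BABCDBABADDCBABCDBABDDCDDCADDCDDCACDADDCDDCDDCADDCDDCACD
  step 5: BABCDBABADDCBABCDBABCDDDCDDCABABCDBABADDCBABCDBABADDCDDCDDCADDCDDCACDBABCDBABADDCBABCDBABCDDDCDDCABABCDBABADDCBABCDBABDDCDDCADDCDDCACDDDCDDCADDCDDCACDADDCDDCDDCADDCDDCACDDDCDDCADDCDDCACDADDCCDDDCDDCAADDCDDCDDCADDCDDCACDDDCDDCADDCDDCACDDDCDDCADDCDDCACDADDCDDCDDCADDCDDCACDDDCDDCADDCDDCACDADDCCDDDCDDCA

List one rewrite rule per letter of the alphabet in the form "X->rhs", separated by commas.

A->CD, B->BAB, C->A, D->DDC

  step 2 ⇒ step 3: BABCDBABDDCDDCACDDDCDDCA ⇒ BAB·CD·BAB·A·DDC·BAB·CD·BAB·DDC·DDC·A·DDC·DDC·A·CD·A·DDC·DDC·DDC·A·DDC·DDC·A·CD
    A ↦ CD
    B ↦ BAB
    C ↦ A
    D ↦ DDC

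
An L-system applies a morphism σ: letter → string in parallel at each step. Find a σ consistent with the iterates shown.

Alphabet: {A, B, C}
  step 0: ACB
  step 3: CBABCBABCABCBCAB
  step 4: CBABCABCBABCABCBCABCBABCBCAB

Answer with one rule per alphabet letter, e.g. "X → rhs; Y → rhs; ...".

  step 3 ⇒ step 4: CBABCBABCABCBCAB ⇒ CB·AB·C·AB·CB·AB·C·AB·CB·C·AB·CB·AB·CB·C·AB
    A ↦ C
    B ↦ AB
    C ↦ CB

A->C, B->AB, C->CB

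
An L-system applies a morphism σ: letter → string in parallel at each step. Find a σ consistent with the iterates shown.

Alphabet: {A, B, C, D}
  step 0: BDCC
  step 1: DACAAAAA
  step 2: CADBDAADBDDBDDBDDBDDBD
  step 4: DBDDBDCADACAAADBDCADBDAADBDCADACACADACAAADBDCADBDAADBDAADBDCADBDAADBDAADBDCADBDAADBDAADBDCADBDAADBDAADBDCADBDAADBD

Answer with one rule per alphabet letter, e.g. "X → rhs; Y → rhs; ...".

A->DBD, B->DA, C->AA, D->CA

  step 1 ⇒ step 2: DACAAAAA ⇒ CA·DBD·AA·DBD·DBD·DBD·DBD·DBD
    A ↦ DBD
    C ↦ AA
    D ↦ CA
  step 0 ⇒ step 1: BDCC ⇒ DA·CA·AA·AA
    B ↦ DA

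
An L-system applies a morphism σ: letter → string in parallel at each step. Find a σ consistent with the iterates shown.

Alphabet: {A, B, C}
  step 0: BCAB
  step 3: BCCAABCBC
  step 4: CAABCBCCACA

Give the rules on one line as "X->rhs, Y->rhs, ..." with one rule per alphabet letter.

A->BC, B->C, C->A

  step 3 ⇒ step 4: BCCAABCBC ⇒ C·A·A·BC·BC·C·A·C·A
    A ↦ BC
    B ↦ C
    C ↦ A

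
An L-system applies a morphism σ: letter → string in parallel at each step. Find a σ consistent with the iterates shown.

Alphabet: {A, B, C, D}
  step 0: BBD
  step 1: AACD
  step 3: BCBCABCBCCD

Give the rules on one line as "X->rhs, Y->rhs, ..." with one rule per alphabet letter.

  step 0 ⇒ step 1: BBD ⇒ A·A·CD
    B ↦ A
    D ↦ CD
    A ↦ C  (constrained at step 1)
    C ↦ BC  (constrained at step 1)

A->C, B->A, C->BC, D->CD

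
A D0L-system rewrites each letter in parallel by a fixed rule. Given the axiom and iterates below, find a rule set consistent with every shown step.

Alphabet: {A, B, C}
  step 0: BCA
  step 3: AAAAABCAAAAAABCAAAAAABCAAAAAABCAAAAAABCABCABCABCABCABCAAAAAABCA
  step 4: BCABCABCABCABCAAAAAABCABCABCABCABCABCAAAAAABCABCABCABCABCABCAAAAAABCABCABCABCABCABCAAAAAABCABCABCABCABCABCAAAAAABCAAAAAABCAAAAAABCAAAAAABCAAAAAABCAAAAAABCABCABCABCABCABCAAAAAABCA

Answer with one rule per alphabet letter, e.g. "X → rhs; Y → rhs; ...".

A->BCA, B->AAA, C->AA

  step 3 ⇒ step 4: AAAAABCAAAAAABCAAAAAABCAAAAAABCAAAAAABCABCABCABCABCABCAAAAAABCA ⇒ BCA·BCA·BCA·BCA·BCA·AAA·AA·BCA·BCA·BCA·BCA·BCA·BCA·AAA·AA·BCA·BCA·BCA·BCA·BCA·BCA·AAA·AA·BCA·BCA·BCA·BCA·BCA·BCA·AAA·AA·BCA·BCA·BCA·BCA·BCA·BCA·AAA·AA·BCA·AAA·AA·BCA·AAA·AA·BCA·AAA·AA·BCA·AAA·AA·BCA·AAA·AA·BCA·BCA·BCA·BCA·BCA·BCA·AAA·AA·BCA
    A ↦ BCA
    B ↦ AAA
    C ↦ AA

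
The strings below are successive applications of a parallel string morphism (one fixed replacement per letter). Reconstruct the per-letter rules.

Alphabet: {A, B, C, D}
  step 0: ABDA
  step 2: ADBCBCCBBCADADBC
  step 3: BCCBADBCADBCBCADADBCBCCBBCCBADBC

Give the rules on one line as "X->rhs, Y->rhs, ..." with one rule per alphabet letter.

  step 2 ⇒ step 3: ADBCBCCBBCADADBC ⇒ BC·CB·AD·BC·AD·BC·BC·AD·AD·BC·BC·CB·BC·CB·AD·BC
    A ↦ BC
    B ↦ AD
    C ↦ BC
    D ↦ CB

A->BC, B->AD, C->BC, D->CB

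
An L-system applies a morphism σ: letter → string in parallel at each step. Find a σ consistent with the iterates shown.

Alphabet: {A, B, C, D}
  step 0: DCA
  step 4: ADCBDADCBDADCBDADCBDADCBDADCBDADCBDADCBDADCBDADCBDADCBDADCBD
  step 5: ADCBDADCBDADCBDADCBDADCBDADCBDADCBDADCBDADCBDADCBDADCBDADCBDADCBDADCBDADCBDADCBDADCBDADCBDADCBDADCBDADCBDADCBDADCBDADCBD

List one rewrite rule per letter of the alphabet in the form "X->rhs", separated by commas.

A->ADC, B->C, C->AD, D->BD

  step 4 ⇒ step 5: ADCBDADCBDADCBDADCBDADCBDADCBDADCBDADCBDADCBDADCBDADCBDADCBD ⇒ ADC·BD·AD·C·BD·ADC·BD·AD·C·BD·ADC·BD·AD·C·BD·ADC·BD·AD·C·BD·ADC·BD·AD·C·BD·ADC·BD·AD·C·BD·ADC·BD·AD·C·BD·ADC·BD·AD·C·BD·ADC·BD·AD·C·BD·ADC·BD·AD·C·BD·ADC·BD·AD·C·BD·ADC·BD·AD·C·BD
    A ↦ ADC
    B ↦ C
    C ↦ AD
    D ↦ BD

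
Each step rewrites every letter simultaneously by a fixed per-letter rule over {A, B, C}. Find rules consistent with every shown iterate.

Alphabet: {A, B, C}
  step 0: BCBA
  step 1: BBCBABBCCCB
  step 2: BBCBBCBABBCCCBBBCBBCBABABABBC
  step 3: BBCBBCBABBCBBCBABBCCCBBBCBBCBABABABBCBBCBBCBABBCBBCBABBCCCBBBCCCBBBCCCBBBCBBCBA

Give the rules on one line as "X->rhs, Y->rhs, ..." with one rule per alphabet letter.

A->CCB, B->BBC, C->BA

  step 2 ⇒ step 3: BBCBBCBABBCCCBBBCBBCBABABABBC ⇒ BBC·BBC·BA·BBC·BBC·BA·BBC·CCB·BBC·BBC·BA·BA·BA·BBC·BBC·BBC·BA·BBC·BBC·BA·BBC·CCB·BBC·CCB·BBC·CCB·BBC·BBC·BA
    A ↦ CCB
    B ↦ BBC
    C ↦ BA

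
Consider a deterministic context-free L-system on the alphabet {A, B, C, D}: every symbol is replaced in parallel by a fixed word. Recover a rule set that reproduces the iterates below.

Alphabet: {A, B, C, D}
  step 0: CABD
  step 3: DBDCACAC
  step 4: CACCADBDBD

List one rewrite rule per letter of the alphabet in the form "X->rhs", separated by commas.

A->B, B->C, C->D, D->CA

  step 3 ⇒ step 4: DBDCACAC ⇒ CA·C·CA·D·B·D·B·D
    A ↦ B
    B ↦ C
    C ↦ D
    D ↦ CA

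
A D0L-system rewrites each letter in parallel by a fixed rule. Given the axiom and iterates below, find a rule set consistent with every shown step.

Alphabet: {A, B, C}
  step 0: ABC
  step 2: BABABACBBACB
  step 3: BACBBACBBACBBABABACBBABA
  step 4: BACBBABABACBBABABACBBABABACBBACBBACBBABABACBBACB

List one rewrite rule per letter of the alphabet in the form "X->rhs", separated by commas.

  step 3 ⇒ step 4: BACBBACBBACBBABABACBBABA ⇒ BA·CB·BA·BA·BA·CB·BA·BA·BA·CB·BA·BA·BA·CB·BA·CB·BA·CB·BA·BA·BA·CB·BA·CB
    A ↦ CB
    B ↦ BA
    C ↦ BA

A->CB, B->BA, C->BA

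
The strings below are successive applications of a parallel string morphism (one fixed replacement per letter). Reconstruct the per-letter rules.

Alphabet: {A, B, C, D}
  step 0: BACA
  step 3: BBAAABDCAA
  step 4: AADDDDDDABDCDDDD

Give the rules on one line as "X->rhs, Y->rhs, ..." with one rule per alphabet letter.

A->DD, B->A, C->DC, D->B

  step 3 ⇒ step 4: BBAAABDCAA ⇒ A·A·DD·DD·DD·A·B·DC·DD·DD
    A ↦ DD
    B ↦ A
    C ↦ DC
    D ↦ B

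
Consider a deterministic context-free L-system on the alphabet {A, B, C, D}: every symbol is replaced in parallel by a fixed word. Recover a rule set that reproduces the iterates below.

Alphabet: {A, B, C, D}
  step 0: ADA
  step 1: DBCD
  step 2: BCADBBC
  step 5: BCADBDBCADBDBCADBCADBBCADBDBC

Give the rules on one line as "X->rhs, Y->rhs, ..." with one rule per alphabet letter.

A->D, B->AD, C->B, D->BC

  step 1 ⇒ step 2: DBCD ⇒ BC·AD·B·BC
    B ↦ AD
    C ↦ B
    D ↦ BC
  step 0 ⇒ step 1: ADA ⇒ D·BC·D
    A ↦ D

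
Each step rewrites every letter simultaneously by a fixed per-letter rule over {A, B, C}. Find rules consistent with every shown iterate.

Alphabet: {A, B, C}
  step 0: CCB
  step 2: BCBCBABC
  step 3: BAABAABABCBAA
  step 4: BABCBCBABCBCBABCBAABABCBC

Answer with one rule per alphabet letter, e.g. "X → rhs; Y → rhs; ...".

A->BC, B->BA, C->A

  step 3 ⇒ step 4: BAABAABABCBAA ⇒ BA·BC·BC·BA·BC·BC·BA·BC·BA·A·BA·BC·BC
    A ↦ BC
    B ↦ BA
    C ↦ A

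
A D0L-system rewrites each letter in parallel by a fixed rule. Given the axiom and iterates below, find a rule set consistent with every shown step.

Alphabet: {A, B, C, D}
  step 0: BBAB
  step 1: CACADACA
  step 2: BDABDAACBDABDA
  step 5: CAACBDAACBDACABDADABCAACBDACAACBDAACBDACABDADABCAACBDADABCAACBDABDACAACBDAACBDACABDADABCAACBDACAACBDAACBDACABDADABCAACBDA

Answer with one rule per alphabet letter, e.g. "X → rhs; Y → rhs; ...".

A->DA, B->CA, C->B, D->ACB

  step 1 ⇒ step 2: CACADACA ⇒ B·DA·B·DA·ACB·DA·B·DA
    A ↦ DA
    C ↦ B
    D ↦ ACB
  step 0 ⇒ step 1: BBAB ⇒ CA·CA·DA·CA
    B ↦ CA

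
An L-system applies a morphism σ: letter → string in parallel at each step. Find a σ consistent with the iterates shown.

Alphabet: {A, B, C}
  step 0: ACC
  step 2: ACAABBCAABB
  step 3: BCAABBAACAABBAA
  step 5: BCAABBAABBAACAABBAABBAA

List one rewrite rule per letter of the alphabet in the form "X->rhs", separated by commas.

  step 2 ⇒ step 3: ACAABBCAABB ⇒ B·CAA·B·B·A·A·CAA·B·B·A·A
    A ↦ B
    B ↦ A
    C ↦ CAA

A->B, B->A, C->CAA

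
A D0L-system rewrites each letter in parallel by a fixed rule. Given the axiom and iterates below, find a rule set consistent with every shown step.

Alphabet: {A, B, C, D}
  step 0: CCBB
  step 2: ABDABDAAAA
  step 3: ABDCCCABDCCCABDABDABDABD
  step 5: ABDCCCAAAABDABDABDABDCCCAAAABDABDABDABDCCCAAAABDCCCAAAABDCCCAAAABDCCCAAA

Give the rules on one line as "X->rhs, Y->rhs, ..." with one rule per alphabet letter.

A->ABD, B->CC, C->A, D->C

  step 2 ⇒ step 3: ABDABDAAAA ⇒ ABD·CC·C·ABD·CC·C·ABD·ABD·ABD·ABD
    A ↦ ABD
    B ↦ CC
    D ↦ C
    C ↦ A  (constrained at step 0)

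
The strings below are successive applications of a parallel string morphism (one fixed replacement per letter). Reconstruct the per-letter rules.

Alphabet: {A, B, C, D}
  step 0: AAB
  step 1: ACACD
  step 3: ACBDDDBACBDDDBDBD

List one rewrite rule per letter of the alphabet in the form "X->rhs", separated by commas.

A->AC, B->D, C->BD, D->DB

  step 0 ⇒ step 1: AAB ⇒ AC·AC·D
    A ↦ AC
    B ↦ D
    C ↦ BD  (constrained at step 1)
    D ↦ DB  (constrained at step 1)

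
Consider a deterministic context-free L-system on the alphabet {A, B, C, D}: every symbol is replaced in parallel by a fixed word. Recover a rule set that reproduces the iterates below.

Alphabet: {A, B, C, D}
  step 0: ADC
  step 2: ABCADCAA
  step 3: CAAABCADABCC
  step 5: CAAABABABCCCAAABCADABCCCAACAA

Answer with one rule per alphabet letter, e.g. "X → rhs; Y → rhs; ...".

  step 2 ⇒ step 3: ABCADCAA ⇒ C·AA·AB·C·AD·AB·C·C
    A ↦ C
    B ↦ AA
    C ↦ AB
    D ↦ AD

A->C, B->AA, C->AB, D->AD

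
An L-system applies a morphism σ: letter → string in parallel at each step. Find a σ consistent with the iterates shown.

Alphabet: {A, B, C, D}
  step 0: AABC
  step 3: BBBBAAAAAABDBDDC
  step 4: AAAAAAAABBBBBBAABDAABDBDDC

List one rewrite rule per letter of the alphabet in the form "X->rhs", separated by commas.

A->B, B->AA, C->DC, D->BD

  step 3 ⇒ step 4: BBBBAAAAAABDBDDC ⇒ AA·AA·AA·AA·B·B·B·B·B·B·AA·BD·AA·BD·BD·DC
    A ↦ B
    B ↦ AA
    C ↦ DC
    D ↦ BD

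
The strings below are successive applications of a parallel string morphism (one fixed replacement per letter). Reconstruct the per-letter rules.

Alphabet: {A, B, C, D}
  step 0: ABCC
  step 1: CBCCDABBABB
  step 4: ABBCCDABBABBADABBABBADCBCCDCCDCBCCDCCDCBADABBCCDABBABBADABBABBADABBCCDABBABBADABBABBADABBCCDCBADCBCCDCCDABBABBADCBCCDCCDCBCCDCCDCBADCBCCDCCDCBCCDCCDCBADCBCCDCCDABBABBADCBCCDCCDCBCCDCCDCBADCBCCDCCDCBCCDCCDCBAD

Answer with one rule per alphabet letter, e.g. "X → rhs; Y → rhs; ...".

  step 0 ⇒ step 1: ABCC ⇒ CB·CCD·ABB·ABB
    A ↦ CB
    B ↦ CCD
    C ↦ ABB
    D ↦ AD  (constrained at step 1)

A->CB, B->CCD, C->ABB, D->AD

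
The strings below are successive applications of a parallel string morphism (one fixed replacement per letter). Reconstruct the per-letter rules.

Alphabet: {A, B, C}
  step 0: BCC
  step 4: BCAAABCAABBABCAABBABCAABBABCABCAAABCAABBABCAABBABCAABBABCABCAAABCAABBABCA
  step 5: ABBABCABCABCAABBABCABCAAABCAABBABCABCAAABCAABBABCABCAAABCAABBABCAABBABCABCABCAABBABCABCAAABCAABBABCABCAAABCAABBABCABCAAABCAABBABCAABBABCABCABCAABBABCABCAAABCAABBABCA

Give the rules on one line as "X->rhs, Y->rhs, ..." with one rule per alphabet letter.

A->BCA, B->A, C->BBA

  step 4 ⇒ step 5: BCAAABCAABBABCAABBABCAABBABCABCAAABCAABBABCAABBABCAABBABCABCAAABCAABBABCA ⇒ A·BBA·BCA·BCA·BCA·A·BBA·BCA·BCA·A·A·BCA·A·BBA·BCA·BCA·A·A·BCA·A·BBA·BCA·BCA·A·A·BCA·A·BBA·BCA·A·BBA·BCA·BCA·BCA·A·BBA·BCA·BCA·A·A·BCA·A·BBA·BCA·BCA·A·A·BCA·A·BBA·BCA·BCA·A·A·BCA·A·BBA·BCA·A·BBA·BCA·BCA·BCA·A·BBA·BCA·BCA·A·A·BCA·A·BBA·BCA
    A ↦ BCA
    B ↦ A
    C ↦ BBA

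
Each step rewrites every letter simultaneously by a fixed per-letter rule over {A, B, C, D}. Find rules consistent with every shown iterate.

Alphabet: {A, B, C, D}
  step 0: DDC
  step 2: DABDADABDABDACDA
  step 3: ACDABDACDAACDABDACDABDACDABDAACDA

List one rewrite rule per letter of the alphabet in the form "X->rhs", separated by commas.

A->DA, B->BD, C->BDA, D->AC

  step 2 ⇒ step 3: DABDADABDABDACDA ⇒ AC·DA·BD·AC·DA·AC·DA·BD·AC·DA·BD·AC·DA·BDA·AC·DA
    A ↦ DA
    B ↦ BD
    C ↦ BDA
    D ↦ AC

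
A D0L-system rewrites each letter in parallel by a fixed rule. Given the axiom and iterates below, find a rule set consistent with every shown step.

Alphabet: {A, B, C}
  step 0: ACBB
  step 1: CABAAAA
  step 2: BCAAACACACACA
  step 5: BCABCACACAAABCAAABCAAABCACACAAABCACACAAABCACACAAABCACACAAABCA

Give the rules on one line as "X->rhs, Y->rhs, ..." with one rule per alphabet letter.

  step 1 ⇒ step 2: CABAAAA ⇒ B·CA·AA·CA·CA·CA·CA
    A ↦ CA
    B ↦ AA
    C ↦ B

A->CA, B->AA, C->B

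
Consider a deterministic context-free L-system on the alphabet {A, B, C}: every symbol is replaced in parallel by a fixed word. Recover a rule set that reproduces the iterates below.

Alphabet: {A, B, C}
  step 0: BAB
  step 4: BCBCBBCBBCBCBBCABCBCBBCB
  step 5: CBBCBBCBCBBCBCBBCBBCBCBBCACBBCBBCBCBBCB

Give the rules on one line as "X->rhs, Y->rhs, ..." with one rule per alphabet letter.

  step 4 ⇒ step 5: BCBCBBCBBCBCBBCABCBCBBCB ⇒ CB·B·CB·B·CB·CB·B·CB·CB·B·CB·B·CB·CB·B·CA·CB·B·CB·B·CB·CB·B·CB
    A ↦ CA
    B ↦ CB
    C ↦ B

A->CA, B->CB, C->B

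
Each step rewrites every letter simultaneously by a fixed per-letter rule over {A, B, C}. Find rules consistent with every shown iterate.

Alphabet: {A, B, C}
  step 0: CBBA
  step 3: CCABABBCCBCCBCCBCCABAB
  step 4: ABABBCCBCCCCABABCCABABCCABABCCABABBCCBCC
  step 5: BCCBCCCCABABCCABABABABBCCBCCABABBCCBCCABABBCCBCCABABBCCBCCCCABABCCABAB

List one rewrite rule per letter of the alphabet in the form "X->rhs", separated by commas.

A->B, B->CC, C->AB

  step 4 ⇒ step 5: ABABBCCBCCCCABABCCABABCCABABCCABABBCCBCC ⇒ B·CC·B·CC·CC·AB·AB·CC·AB·AB·AB·AB·B·CC·B·CC·AB·AB·B·CC·B·CC·AB·AB·B·CC·B·CC·AB·AB·B·CC·B·CC·CC·AB·AB·CC·AB·AB
    A ↦ B
    B ↦ CC
    C ↦ AB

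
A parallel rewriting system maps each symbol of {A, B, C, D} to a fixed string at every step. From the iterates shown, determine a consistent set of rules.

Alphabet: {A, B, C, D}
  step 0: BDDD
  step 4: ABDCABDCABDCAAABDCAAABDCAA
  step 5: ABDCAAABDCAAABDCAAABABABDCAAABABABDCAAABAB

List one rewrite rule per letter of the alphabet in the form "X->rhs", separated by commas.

  step 4 ⇒ step 5: ABDCABDCABDCAAABDCAAABDCAA ⇒ AB·DC·A·A·AB·DC·A·A·AB·DC·A·A·AB·AB·AB·DC·A·A·AB·AB·AB·DC·A·A·AB·AB
    A ↦ AB
    B ↦ DC
    C ↦ A
    D ↦ A

A->AB, B->DC, C->A, D->A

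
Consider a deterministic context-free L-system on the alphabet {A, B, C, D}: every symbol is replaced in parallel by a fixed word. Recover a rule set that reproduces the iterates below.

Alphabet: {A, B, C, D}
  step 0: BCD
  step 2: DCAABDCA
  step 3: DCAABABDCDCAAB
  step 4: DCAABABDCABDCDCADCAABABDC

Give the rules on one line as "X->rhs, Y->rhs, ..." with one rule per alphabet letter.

A->AB, B->DC, C->A, D->DC

  step 3 ⇒ step 4: DCAABABDCDCAAB ⇒ DC·A·AB·AB·DC·AB·DC·DC·A·DC·A·AB·AB·DC
    A ↦ AB
    B ↦ DC
    C ↦ A
    D ↦ DC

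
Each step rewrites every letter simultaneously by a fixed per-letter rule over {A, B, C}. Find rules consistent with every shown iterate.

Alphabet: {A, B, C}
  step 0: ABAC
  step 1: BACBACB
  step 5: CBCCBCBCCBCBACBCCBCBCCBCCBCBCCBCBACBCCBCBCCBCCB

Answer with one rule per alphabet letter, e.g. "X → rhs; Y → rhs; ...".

A->BA, B->C, C->CB

  step 0 ⇒ step 1: ABAC ⇒ BA·C·BA·CB
    A ↦ BA
    B ↦ C
    C ↦ CB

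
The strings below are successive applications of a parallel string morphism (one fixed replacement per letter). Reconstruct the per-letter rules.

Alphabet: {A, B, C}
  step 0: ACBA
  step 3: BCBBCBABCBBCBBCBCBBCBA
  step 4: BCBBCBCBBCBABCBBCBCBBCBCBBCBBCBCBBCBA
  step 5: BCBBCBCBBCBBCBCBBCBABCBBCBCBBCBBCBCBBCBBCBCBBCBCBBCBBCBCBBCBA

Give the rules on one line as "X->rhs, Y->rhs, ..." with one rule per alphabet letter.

  step 4 ⇒ step 5: BCBBCBCBBCBABCBBCBCBBCBCBBCBBCBCBBCBA ⇒ BC·B·BC·BC·B·BC·B·BC·BC·B·BC·BA·BC·B·BC·BC·B·BC·B·BC·BC·B·BC·B·BC·BC·B·BC·BC·B·BC·B·BC·BC·B·BC·BA
    A ↦ BA
    B ↦ BC
    C ↦ B

A->BA, B->BC, C->B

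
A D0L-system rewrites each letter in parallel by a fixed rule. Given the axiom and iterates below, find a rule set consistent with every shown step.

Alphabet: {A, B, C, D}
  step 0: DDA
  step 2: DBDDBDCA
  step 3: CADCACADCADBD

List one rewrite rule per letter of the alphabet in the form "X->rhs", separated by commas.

A->D, B->D, C->DB, D->CA

  step 2 ⇒ step 3: DBDDBDCA ⇒ CA·D·CA·CA·D·CA·DB·D
    A ↦ D
    B ↦ D
    C ↦ DB
    D ↦ CA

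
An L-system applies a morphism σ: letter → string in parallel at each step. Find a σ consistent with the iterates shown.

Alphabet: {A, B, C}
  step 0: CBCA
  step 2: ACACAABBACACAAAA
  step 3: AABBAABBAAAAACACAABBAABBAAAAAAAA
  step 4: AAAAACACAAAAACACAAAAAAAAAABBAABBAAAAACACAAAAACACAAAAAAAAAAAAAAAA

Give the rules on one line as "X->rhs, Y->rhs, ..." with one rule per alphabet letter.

A->AA, B->AC, C->BB

  step 3 ⇒ step 4: AABBAABBAAAAACACAABBAABBAAAAAAAA ⇒ AA·AA·AC·AC·AA·AA·AC·AC·AA·AA·AA·AA·AA·BB·AA·BB·AA·AA·AC·AC·AA·AA·AC·AC·AA·AA·AA·AA·AA·AA·AA·AA
    A ↦ AA
    B ↦ AC
    C ↦ BB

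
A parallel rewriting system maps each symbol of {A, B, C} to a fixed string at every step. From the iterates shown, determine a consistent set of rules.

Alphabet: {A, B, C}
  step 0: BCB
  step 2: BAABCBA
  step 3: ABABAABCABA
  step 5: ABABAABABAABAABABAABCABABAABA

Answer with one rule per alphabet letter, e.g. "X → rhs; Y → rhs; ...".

  step 2 ⇒ step 3: BAABCBA ⇒ A·BA·BA·A·BC·A·BA
    A ↦ BA
    B ↦ A
    C ↦ BC

A->BA, B->A, C->BC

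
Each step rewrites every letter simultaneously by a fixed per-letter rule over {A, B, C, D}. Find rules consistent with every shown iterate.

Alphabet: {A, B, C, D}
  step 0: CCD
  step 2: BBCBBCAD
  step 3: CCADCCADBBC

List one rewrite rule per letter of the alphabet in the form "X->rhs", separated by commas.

  step 2 ⇒ step 3: BBCBBCAD ⇒ C·C·AD·C·C·AD·BB·C
    A ↦ BB
    B ↦ C
    C ↦ AD
    D ↦ C

A->BB, B->C, C->AD, D->C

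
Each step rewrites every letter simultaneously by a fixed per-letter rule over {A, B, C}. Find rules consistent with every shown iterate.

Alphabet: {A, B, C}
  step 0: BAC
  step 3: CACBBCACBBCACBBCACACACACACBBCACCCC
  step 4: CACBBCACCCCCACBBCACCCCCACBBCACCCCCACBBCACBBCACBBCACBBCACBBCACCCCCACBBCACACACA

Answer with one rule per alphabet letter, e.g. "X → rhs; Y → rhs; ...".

A->CBB, B->CC, C->CA

  step 3 ⇒ step 4: CACBBCACBBCACBBCACACACACACBBCACCCC ⇒ CA·CBB·CA·CC·CC·CA·CBB·CA·CC·CC·CA·CBB·CA·CC·CC·CA·CBB·CA·CBB·CA·CBB·CA·CBB·CA·CBB·CA·CC·CC·CA·CBB·CA·CA·CA·CA
    A ↦ CBB
    B ↦ CC
    C ↦ CA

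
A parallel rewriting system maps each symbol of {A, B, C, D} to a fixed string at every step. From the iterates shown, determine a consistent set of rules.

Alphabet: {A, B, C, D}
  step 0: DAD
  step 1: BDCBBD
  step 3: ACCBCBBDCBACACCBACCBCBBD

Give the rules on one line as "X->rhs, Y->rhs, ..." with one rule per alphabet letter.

  step 0 ⇒ step 1: DAD ⇒ BD·CB·BD
    A ↦ CB
    D ↦ BD
    B ↦ CB  (constrained at step 1)
    C ↦ AC  (constrained at step 1)

A->CB, B->CB, C->AC, D->BD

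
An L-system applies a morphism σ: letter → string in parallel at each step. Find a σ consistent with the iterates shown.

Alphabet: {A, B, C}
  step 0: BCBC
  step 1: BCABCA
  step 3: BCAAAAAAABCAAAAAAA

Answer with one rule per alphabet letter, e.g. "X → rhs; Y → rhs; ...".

A->AA, B->BC, C->A

  step 0 ⇒ step 1: BCBC ⇒ BC·A·BC·A
    B ↦ BC
    C ↦ A
    A ↦ AA  (constrained at step 1)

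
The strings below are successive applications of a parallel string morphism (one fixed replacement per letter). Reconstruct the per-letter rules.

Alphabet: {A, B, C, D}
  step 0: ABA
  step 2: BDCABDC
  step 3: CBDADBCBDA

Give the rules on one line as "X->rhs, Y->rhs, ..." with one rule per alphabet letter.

  step 2 ⇒ step 3: BDCABDC ⇒ C·BD·A·DB·C·BD·A
    A ↦ DB
    B ↦ C
    C ↦ A
    D ↦ BD

A->DB, B->C, C->A, D->BD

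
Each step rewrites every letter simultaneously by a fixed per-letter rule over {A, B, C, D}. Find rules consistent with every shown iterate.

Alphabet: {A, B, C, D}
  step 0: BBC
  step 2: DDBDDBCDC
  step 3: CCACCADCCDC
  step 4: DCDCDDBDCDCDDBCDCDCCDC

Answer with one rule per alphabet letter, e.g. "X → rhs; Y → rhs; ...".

A->DDB, B->A, C->DC, D->C

  step 3 ⇒ step 4: CCACCADCCDC ⇒ DC·DC·DDB·DC·DC·DDB·C·DC·DC·C·DC
    A ↦ DDB
    C ↦ DC
    D ↦ C
  step 2 ⇒ step 3: DDBDDBCDC ⇒ C·C·A·C·C·A·DC·C·DC
    B ↦ A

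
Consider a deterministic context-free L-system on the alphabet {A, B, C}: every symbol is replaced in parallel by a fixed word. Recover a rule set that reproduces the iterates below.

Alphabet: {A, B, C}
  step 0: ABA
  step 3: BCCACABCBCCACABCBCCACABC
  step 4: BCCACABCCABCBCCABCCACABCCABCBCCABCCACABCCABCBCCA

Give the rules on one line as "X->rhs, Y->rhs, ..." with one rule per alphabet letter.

  step 3 ⇒ step 4: BCCACABCBCCACABCBCCACABC ⇒ BC·CA·CA·BC·CA·BC·BC·CA·BC·CA·CA·BC·CA·BC·BC·CA·BC·CA·CA·BC·CA·BC·BC·CA
    A ↦ BC
    B ↦ BC
    C ↦ CA

A->BC, B->BC, C->CA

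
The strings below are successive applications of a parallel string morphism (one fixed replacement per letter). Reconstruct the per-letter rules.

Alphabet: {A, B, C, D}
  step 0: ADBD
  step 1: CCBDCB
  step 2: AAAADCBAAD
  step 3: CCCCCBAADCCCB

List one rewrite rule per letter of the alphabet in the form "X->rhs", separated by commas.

  step 2 ⇒ step 3: AAAADCBAAD ⇒ C·C·C·C·CB·AA·D·C·C·CB
    A ↦ C
    B ↦ D
    C ↦ AA
    D ↦ CB

A->C, B->D, C->AA, D->CB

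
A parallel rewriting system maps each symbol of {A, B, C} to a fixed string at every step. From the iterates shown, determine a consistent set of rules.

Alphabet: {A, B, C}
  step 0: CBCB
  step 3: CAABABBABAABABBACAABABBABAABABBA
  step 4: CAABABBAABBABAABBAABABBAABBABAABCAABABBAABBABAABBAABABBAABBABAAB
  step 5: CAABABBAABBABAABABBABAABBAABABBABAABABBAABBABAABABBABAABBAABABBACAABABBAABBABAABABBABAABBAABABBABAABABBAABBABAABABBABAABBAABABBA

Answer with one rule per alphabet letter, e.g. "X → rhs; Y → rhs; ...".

  step 4 ⇒ step 5: CAABABBAABBABAABBAABABBAABBABAABCAABABBAABBABAABBAABABBAABBABAAB ⇒ CA·AB·AB·BA·AB·BA·BA·AB·AB·BA·BA·AB·BA·AB·AB·BA·BA·AB·AB·BA·AB·BA·BA·AB·AB·BA·BA·AB·BA·AB·AB·BA·CA·AB·AB·BA·AB·BA·BA·AB·AB·BA·BA·AB·BA·AB·AB·BA·BA·AB·AB·BA·AB·BA·BA·AB·AB·BA·BA·AB·BA·AB·AB·BA
    A ↦ AB
    B ↦ BA
    C ↦ CA

A->AB, B->BA, C->CA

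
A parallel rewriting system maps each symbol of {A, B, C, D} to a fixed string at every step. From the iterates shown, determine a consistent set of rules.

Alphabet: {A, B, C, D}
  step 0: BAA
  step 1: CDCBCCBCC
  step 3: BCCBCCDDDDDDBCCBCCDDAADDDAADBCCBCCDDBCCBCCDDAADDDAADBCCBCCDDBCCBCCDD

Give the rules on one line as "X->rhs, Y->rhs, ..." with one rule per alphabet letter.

A->BCC, B->CDC, C->AAD, D->DD

  step 0 ⇒ step 1: BAA ⇒ CDC·BCC·BCC
    A ↦ BCC
    B ↦ CDC
    C ↦ AAD  (constrained at step 1)
    D ↦ DD  (constrained at step 1)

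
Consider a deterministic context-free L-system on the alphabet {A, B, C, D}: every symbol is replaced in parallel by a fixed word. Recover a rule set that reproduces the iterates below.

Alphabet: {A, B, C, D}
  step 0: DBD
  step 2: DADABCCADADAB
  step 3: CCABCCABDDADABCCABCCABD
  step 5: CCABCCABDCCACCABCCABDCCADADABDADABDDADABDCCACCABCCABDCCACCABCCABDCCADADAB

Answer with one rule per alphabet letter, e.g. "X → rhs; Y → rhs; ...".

  step 2 ⇒ step 3: DADABCCADADAB ⇒ CCA·B·CCA·B·D·DA·DA·B·CCA·B·CCA·B·D
    A ↦ B
    B ↦ D
    C ↦ DA
    D ↦ CCA

A->B, B->D, C->DA, D->CCA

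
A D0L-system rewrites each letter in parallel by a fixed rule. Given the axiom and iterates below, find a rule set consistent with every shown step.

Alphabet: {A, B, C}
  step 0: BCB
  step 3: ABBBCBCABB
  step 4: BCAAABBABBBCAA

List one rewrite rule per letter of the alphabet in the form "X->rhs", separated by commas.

A->BC, B->A, C->BB

  step 3 ⇒ step 4: ABBBCBCABB ⇒ BC·A·A·A·BB·A·BB·BC·A·A
    A ↦ BC
    B ↦ A
    C ↦ BB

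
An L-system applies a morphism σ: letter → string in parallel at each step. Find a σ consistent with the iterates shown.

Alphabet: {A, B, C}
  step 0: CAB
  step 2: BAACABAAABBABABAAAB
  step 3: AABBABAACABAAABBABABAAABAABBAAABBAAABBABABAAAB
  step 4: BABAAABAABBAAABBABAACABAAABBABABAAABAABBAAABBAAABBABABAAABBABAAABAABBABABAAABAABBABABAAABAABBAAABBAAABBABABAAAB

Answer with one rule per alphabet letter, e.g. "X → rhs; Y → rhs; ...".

  step 3 ⇒ step 4: AABBABAACABAAABBABABAAABAABBAAABBAAABBABABAAAB ⇒ BA·BA·AAB·AAB·BA·AAB·BA·BA·ACA·BA·AAB·BA·BA·BA·AAB·AAB·BA·AAB·BA·AAB·BA·BA·BA·AAB·BA·BA·AAB·AAB·BA·BA·BA·AAB·AAB·BA·BA·BA·AAB·AAB·BA·AAB·BA·AAB·BA·BA·BA·AAB
    A ↦ BA
    B ↦ AAB
    C ↦ ACA

A->BA, B->AAB, C->ACA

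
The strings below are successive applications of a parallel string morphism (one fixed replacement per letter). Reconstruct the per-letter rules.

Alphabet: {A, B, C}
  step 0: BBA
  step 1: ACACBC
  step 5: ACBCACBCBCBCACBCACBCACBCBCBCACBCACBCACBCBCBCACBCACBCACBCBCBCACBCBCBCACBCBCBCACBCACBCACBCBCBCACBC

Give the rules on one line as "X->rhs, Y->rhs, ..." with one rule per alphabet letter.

A->BC, B->AC, C->BC

  step 0 ⇒ step 1: BBA ⇒ AC·AC·BC
    A ↦ BC
    B ↦ AC
    C ↦ BC  (constrained at step 1)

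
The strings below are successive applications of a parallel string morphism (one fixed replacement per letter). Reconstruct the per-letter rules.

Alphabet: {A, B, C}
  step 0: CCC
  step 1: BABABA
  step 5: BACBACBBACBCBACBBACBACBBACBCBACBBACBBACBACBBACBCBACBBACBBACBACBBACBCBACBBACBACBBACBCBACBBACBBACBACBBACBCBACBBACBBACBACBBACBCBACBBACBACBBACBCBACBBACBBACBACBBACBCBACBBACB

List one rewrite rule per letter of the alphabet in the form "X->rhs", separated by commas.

A->ACB, B->CB, C->BA

  step 0 ⇒ step 1: CCC ⇒ BA·BA·BA
    C ↦ BA
    A ↦ ACB  (constrained at step 1)
    B ↦ CB  (constrained at step 1)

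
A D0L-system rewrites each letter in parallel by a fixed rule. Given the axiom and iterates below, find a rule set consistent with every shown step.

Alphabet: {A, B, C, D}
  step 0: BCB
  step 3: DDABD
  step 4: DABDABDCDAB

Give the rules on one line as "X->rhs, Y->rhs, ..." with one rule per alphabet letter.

A->D, B->C, C->A, D->DAB

  step 3 ⇒ step 4: DDABD ⇒ DAB·DAB·D·C·DAB
    A ↦ D
    B ↦ C
    D ↦ DAB
    C ↦ A  (constrained at step 0)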